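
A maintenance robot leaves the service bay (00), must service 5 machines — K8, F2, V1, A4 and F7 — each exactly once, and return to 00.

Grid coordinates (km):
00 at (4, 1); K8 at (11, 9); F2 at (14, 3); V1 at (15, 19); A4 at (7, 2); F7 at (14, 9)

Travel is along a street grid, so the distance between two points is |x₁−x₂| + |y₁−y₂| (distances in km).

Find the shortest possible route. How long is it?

58 km — the shortest possible round trip.

There are 60 distinct closed tours to check (reversals are equivalent).
00-K8-F2-V1-A4-F7-00: 15+9+17+25+14+18 = 98
00-K8-F2-V1-F7-A4-00: 15+9+17+11+14+4 = 70
00-K8-F2-A4-V1-F7-00: 15+9+8+25+11+18 = 86
00-K8-F2-A4-F7-V1-00: 15+9+8+14+11+29 = 86
00-K8-F2-F7-V1-A4-00: 15+9+6+11+25+4 = 70
00-K8-F2-F7-A4-V1-00: 15+9+6+14+25+29 = 98
00-K8-V1-F2-A4-F7-00: 15+14+17+8+14+18 = 86
00-K8-V1-F2-F7-A4-00: 15+14+17+6+14+4 = 70
00-K8-V1-A4-F2-F7-00: 15+14+25+8+6+18 = 86
00-K8-V1-A4-F7-F2-00: 15+14+25+14+6+12 = 86
00-K8-V1-F7-F2-A4-00: 15+14+11+6+8+4 = 58
00-K8-V1-F7-A4-F2-00: 15+14+11+14+8+12 = 74
00-K8-A4-F2-V1-F7-00: 15+11+8+17+11+18 = 80
00-K8-A4-F2-F7-V1-00: 15+11+8+6+11+29 = 80
… (46 more)
The minimum is 58.
One optimal route: 00 → K8 → V1 → F7 → F2 → A4 → 00 (or its reverse).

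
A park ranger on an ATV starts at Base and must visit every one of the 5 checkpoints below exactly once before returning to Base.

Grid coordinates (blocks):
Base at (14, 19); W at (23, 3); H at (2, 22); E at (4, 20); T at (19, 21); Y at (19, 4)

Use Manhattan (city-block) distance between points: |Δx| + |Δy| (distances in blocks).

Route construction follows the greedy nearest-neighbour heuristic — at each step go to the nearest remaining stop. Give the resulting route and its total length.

Nearest-neighbour total = 92 blocks; route Base → T → E → H → Y → W → Base.

Base → [T:7 / E:11 / H:15 / Y:20 / W:25] → T (7)
T → [E:16 / Y:17 / H:18 / W:22] → E (16)
E → [H:4 / Y:31 / W:36] → H (4)
H → [Y:35 / W:40] → Y (35)
Y → [W:5] → W (5)
Return W→Base: 25.
Total = 7 + 16 + 4 + 35 + 5 + 25 = 92.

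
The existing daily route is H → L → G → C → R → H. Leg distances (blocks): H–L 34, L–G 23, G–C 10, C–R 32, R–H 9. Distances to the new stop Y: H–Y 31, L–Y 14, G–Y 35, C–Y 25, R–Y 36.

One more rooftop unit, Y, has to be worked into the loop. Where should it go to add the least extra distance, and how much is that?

Insertion cost between consecutive stops i–j is d(i,Y) + d(Y,j) − d(i,j):
  between H and L: 31 + 14 − 34 = 11
  between L and G: 14 + 35 − 23 = 26
  between G and C: 35 + 25 − 10 = 50
  between C and R: 25 + 36 − 32 = 29
  between R and H: 36 + 31 − 9 = 58
Cheapest insertion is between H and L, adding 11.
New total = 108 + 11 = 119.

Minimum extra distance: 11 blocks, inserting Y between H and L.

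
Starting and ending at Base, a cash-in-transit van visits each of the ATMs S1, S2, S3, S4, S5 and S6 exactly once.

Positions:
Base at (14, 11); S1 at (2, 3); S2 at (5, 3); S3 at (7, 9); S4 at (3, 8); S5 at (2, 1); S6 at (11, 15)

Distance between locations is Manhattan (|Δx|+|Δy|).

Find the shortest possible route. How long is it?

There are 360 distinct closed tours to check (reversals are equivalent).
Base→S1→S2→S3→S4→S5→S6→Base: 20+3+8+5+8+23+7 = 74
Base→S1→S2→S3→S4→S6→S5→Base: 20+3+8+5+15+23+22 = 96
Base→S1→S2→S3→S5→S4→S6→Base: 20+3+8+13+8+15+7 = 74
Base→S1→S2→S3→S5→S6→S4→Base: 20+3+8+13+23+15+14 = 96
Base→S1→S2→S3→S6→S4→S5→Base: 20+3+8+10+15+8+22 = 86
Base→S1→S2→S3→S6→S5→S4→Base: 20+3+8+10+23+8+14 = 86
Base→S1→S2→S4→S3→S5→S6→Base: 20+3+7+5+13+23+7 = 78
Base→S1→S2→S4→S3→S6→S5→Base: 20+3+7+5+10+23+22 = 90
… (352 more)
Base→S2→S1→S5→S4→S3→S6→Base: 17+3+2+8+5+10+7 = 52  ← best
The minimum is 52.
One optimal route: Base → S2 → S1 → S5 → S4 → S3 → S6 → Base (or its reverse).

52 — the shortest possible round trip.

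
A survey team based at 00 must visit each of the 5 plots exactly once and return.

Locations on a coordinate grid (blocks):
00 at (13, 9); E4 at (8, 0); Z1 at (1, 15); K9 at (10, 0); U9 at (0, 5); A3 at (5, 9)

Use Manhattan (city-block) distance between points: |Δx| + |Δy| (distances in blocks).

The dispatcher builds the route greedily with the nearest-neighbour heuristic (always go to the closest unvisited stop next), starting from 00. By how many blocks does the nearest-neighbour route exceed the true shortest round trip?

The nearest-neighbour route is 8 blocks longer than optimal.

From 00: A3=8, K9=12, E4=14, U9=17, Z1=18 → choose A3 (8).
From A3: U9=9, Z1=10, E4=12, K9=14 → choose U9 (9).
From U9: Z1=11, E4=13, K9=15 → choose Z1 (11).
From Z1: E4=22, K9=24 → choose E4 (22).
From E4: K9=2 → choose K9 (2).
NN route 00 → A3 → U9 → Z1 → E4 → K9 → 00 costs 64.
Optimal: 00 → K9 → E4 → U9 → Z1 → A3 → 00 costs 56 (by enumerating all 60 distinct tours).
Excess = 64 − 56 = 8.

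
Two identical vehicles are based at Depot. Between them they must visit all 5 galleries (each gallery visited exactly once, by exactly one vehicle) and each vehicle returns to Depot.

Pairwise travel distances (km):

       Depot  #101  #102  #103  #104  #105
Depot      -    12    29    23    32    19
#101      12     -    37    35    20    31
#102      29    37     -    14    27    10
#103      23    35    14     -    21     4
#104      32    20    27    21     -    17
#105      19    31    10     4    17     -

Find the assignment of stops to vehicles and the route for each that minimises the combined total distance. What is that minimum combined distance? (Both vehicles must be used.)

There are 2^4 − 1 = 15 ways to divide the 5 stops into two non-empty groups. For each, the best each vehicle can do is its own shortest tour through its group:
  {#101} + {#102, #103, #104, #105}: 24 + 96 = 120
  {#102} + {#101, #103, #104, #105}: 58 + 76 = 134
  {#101, #102} + {#103, #104, #105}: 78 + 76 = 154
  {#103} + {#101, #102, #104, #105}: 46 + 88 = 134
  {#101, #103} + {#102, #104, #105}: 70 + 88 = 158
  {#102, #103} + {#101, #104, #105}: 66 + 68 = 134
  … (15 splits in total)
Best: vehicle 1 Depot → #101 → Depot = 24; vehicle 2 Depot → #102 → #103 → #105 → #104 → Depot = 96; combined 120.

Minimum combined distance: 120 km.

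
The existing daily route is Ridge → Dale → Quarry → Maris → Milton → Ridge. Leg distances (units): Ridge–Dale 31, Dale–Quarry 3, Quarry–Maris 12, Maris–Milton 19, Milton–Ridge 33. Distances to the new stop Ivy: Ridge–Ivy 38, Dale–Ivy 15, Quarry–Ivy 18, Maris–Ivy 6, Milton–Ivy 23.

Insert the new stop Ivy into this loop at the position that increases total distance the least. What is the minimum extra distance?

Insertion cost between consecutive stops i–j is d(i,Ivy) + d(Ivy,j) − d(i,j):
  between Ridge and Dale: 38 + 15 − 31 = 22
  between Dale and Quarry: 15 + 18 − 3 = 30
  between Quarry and Maris: 18 + 6 − 12 = 12
  between Maris and Milton: 6 + 23 − 19 = 10
  between Milton and Ridge: 23 + 38 − 33 = 28
Cheapest insertion is between Maris and Milton, adding 10.
New total = 98 + 10 = 108.

Adding 10 by placing Ivy on the Maris–Milton leg.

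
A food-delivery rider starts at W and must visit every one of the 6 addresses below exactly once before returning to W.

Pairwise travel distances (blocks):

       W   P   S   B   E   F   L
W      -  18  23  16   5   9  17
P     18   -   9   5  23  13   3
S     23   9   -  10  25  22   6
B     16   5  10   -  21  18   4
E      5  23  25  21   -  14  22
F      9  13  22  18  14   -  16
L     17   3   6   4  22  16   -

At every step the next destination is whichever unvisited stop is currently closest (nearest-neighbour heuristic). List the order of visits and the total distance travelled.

At W the remaining stops are E 5, F 9, B 16, L 17, P 18, S 23; go to E.
At E the remaining stops are F 14, B 21, L 22, P 23, S 25; go to F.
At F the remaining stops are P 13, L 16, B 18, S 22; go to P.
At P the remaining stops are L 3, B 5, S 9; go to L.
At L the remaining stops are B 4, S 6; go to B.
At B the remaining stops are S 10; go to S.
Return S→W: 23.
Total = 5 + 14 + 13 + 3 + 4 + 10 + 23 = 72.

Total distance 72 blocks via the nearest-neighbour route W → E → F → P → L → B → S → W.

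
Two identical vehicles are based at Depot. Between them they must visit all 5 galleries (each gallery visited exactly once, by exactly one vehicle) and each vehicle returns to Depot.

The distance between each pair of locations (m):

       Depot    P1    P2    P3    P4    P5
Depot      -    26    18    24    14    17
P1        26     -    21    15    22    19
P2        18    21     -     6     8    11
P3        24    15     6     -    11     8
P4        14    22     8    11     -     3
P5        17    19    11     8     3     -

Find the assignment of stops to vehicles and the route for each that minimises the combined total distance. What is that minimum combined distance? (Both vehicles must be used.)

99 m — the smallest possible combined total.

Check every non-empty split of the stops between the two vehicles; for each half take its own optimal tour:
  {P1} + {P2, P3, P4, P5}: 52 + 49 = 101
  {P2} + {P1, P3, P4, P5}: 36 + 66 = 102
  {P1, P2} + {P3, P4, P5}: 65 + 49 = 114
  {P3} + {P1, P2, P4, P5}: 48 + 74 = 122
  {P1, P3} + {P2, P4, P5}: 65 + 46 = 111
  {P2, P3} + {P1, P4, P5}: 48 + 62 = 110
  … (15 splits in total)
  {P1, P2, P3} + {P4, P5}: 65 + 34 = 99  ← best
Best: vehicle 1 Depot → P1 → P3 → P2 → Depot = 65; vehicle 2 Depot → P4 → P5 → Depot = 34; combined 99.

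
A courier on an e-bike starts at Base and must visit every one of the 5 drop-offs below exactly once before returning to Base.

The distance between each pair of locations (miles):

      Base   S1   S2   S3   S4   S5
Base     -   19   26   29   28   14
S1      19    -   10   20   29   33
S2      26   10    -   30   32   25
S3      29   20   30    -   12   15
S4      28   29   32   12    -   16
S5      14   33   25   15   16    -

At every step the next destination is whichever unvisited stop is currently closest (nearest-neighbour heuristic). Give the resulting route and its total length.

Nearest-neighbour total = 106 miles; route Base → S5 → S3 → S4 → S1 → S2 → Base.

At Base the remaining stops are S5 14, S1 19, S2 26, S4 28, S3 29; go to S5.
At S5 the remaining stops are S3 15, S4 16, S2 25, S1 33; go to S3.
At S3 the remaining stops are S4 12, S1 20, S2 30; go to S4.
At S4 the remaining stops are S1 29, S2 32; go to S1.
At S1 the remaining stops are S2 10; go to S2.
Return S2→Base: 26.
Total = 14 + 15 + 12 + 29 + 10 + 26 = 106.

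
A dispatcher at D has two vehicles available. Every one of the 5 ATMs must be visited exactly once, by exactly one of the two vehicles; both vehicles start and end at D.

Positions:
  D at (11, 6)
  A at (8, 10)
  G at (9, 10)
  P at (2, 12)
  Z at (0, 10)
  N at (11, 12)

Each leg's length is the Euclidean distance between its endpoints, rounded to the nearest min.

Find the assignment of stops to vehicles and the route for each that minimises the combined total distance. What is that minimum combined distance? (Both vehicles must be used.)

There are 2^4 − 1 = 15 ways to divide the 5 stops into two non-empty groups. For each, the best each vehicle can do is its own shortest tour through its group:
  {A} + {G, P, Z, N}: 10 + 31 = 41
  {G} + {A, P, Z, N}: 8 + 31 = 39
  {A, G} + {P, Z, N}: 10 + 30 = 40
  {P} + {A, G, Z, N}: 22 + 30 = 52
  {A, P} + {G, Z, N}: 22 + 30 = 52
  {G, P} + {A, Z, N}: 22 + 30 = 52
  … (15 splits in total)
  {A, G, P, Z} + {N}: 26 + 12 = 38  ← best
Best: vehicle 1 D → G → A → P → Z → D = 26; vehicle 2 D → N → D = 12; combined 38.

Minimum combined distance: 38 min.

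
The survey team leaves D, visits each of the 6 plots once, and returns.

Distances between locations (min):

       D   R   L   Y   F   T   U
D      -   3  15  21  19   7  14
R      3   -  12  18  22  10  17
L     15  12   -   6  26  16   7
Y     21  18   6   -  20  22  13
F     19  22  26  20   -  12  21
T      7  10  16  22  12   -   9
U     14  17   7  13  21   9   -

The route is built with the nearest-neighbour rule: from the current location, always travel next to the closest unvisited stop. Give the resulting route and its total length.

At D the remaining stops are R 3, T 7, U 14, L 15, F 19, Y 21; go to R.
At R the remaining stops are T 10, L 12, U 17, Y 18, F 22; go to T.
At T the remaining stops are U 9, F 12, L 16, Y 22; go to U.
At U the remaining stops are L 7, Y 13, F 21; go to L.
At L the remaining stops are Y 6, F 26; go to Y.
At Y the remaining stops are F 20; go to F.
Return F→D: 19.
Total = 3 + 10 + 9 + 7 + 6 + 20 + 19 = 74.

Nearest-neighbour total = 74 min; route D → R → T → U → L → Y → F → D.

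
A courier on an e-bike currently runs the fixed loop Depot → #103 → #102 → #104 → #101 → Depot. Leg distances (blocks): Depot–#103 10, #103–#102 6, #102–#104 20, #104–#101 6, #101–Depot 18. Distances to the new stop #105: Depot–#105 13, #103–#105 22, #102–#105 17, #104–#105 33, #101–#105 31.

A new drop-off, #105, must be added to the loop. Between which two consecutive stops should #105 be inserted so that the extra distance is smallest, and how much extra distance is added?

+25 blocks — insert #105 between Depot and #103.

Insertion cost between consecutive stops i–j is d(i,#105) + d(#105,j) − d(i,j):
  between Depot and #103: 13 + 22 − 10 = 25
  between #103 and #102: 22 + 17 − 6 = 33
  between #102 and #104: 17 + 33 − 20 = 30
  between #104 and #101: 33 + 31 − 6 = 58
  between #101 and Depot: 31 + 13 − 18 = 26
Cheapest insertion is between Depot and #103, adding 25.
New total = 60 + 25 = 85.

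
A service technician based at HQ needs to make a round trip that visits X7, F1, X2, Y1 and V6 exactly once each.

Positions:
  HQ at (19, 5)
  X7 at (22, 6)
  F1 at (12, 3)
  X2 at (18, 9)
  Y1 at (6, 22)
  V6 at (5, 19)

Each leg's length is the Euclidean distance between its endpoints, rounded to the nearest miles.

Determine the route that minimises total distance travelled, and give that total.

Shortest round trip = 53 miles.

HQ→X7→F1→X2→Y1→V6→HQ: 3+10+8+18+3+20 = 62
HQ→X7→F1→X2→V6→Y1→HQ: 3+10+8+16+3+21 = 61
HQ→X7→F1→Y1→X2→V6→HQ: 3+10+20+18+16+20 = 87
HQ→X7→F1→Y1→V6→X2→HQ: 3+10+20+3+16+4 = 56
HQ→X7→F1→V6→X2→Y1→HQ: 3+10+17+16+18+21 = 85
HQ→X7→F1→V6→Y1→X2→HQ: 3+10+17+3+18+4 = 55
HQ→X7→X2→F1→Y1→V6→HQ: 3+5+8+20+3+20 = 59
HQ→X7→X2→F1→V6→Y1→HQ: 3+5+8+17+3+21 = 57
HQ→X7→X2→Y1→F1→V6→HQ: 3+5+18+20+17+20 = 83
HQ→X7→X2→Y1→V6→F1→HQ: 3+5+18+3+17+7 = 53
HQ→X7→X2→V6→F1→Y1→HQ: 3+5+16+17+20+21 = 82
HQ→X7→X2→V6→Y1→F1→HQ: 3+5+16+3+20+7 = 54
HQ→X7→Y1→F1→X2→V6→HQ: 3+23+20+8+16+20 = 90
HQ→X7→Y1→F1→V6→X2→HQ: 3+23+20+17+16+4 = 83
… (46 more)
The minimum is 53.
One optimal route: HQ → X7 → X2 → Y1 → V6 → F1 → HQ (or its reverse).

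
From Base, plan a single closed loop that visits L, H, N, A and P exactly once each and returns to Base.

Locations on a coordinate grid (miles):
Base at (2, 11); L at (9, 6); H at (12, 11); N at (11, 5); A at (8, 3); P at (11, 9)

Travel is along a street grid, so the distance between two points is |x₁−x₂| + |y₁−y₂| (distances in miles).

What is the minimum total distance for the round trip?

There are 60 distinct closed tours to check (reversals are equivalent).
Base→L→H→N→A→P→Base: 12+8+7+5+9+11 = 52
Base→L→H→N→P→A→Base: 12+8+7+4+9+14 = 54
Base→L→H→A→N→P→Base: 12+8+12+5+4+11 = 52
Base→L→H→A→P→N→Base: 12+8+12+9+4+15 = 60
Base→L→H→P→N→A→Base: 12+8+3+4+5+14 = 46
Base→L→H→P→A→N→Base: 12+8+3+9+5+15 = 52
Base→L→N→H→A→P→Base: 12+3+7+12+9+11 = 54
Base→L→N→H→P→A→Base: 12+3+7+3+9+14 = 48
Base→L→N→A→H→P→Base: 12+3+5+12+3+11 = 46
Base→L→N→A→P→H→Base: 12+3+5+9+3+10 = 42
Base→L→N→P→H→A→Base: 12+3+4+3+12+14 = 48
Base→L→N→P→A→H→Base: 12+3+4+9+12+10 = 50
Base→L→A→H→N→P→Base: 12+4+12+7+4+11 = 50
Base→L→A→H→P→N→Base: 12+4+12+3+4+15 = 50
… (46 more)
Base→L→A→N→P→H→Base: 12+4+5+4+3+10 = 38  ← best
The minimum is 38.
One optimal route: Base → L → A → N → P → H → Base (or its reverse).

Minimum total distance: 38 miles.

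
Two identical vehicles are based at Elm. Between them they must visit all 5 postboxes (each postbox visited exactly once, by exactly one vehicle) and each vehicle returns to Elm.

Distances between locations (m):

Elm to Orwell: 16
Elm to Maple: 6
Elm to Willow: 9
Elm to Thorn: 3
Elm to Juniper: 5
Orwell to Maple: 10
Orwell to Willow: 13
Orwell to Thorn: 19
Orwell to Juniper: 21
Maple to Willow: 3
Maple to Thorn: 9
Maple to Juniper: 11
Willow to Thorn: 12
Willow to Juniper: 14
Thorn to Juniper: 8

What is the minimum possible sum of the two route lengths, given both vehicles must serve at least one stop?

Minimum combined distance: 54 m.

There are 2^4 − 1 = 15 ways to divide the 5 stops into two non-empty groups. For each, the best each vehicle can do is its own shortest tour through its group:
  {Orwell} + {Maple, Willow, Thorn, Juniper}: 32 + 34 = 66
  {Maple} + {Orwell, Willow, Thorn, Juniper}: 12 + 54 = 66
  {Orwell, Maple} + {Willow, Thorn, Juniper}: 32 + 34 = 66
  {Willow} + {Orwell, Maple, Thorn, Juniper}: 18 + 48 = 66
  {Orwell, Willow} + {Maple, Thorn, Juniper}: 38 + 28 = 66
  {Maple, Willow} + {Orwell, Thorn, Juniper}: 18 + 48 = 66
  … (15 splits in total)
  {Orwell, Maple, Willow} + {Thorn, Juniper}: 38 + 16 = 54  ← best
Best: vehicle 1 Elm → Orwell → Maple → Willow → Elm = 38; vehicle 2 Elm → Thorn → Juniper → Elm = 16; combined 54.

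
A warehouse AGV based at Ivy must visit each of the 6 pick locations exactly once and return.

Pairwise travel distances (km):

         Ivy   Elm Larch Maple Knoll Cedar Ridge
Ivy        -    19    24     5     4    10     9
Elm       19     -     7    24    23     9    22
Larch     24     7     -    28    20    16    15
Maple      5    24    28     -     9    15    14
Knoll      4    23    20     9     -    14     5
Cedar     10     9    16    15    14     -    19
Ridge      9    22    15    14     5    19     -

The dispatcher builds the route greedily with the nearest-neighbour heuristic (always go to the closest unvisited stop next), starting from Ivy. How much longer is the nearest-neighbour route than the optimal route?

18 km longer than the optimal tour.

From Ivy: Knoll=4, Maple=5, Ridge=9, Cedar=10, Elm=19, Larch=24 → choose Knoll (4).
From Knoll: Ridge=5, Maple=9, Cedar=14, Larch=20, Elm=23 → choose Ridge (5).
From Ridge: Maple=14, Larch=15, Cedar=19, Elm=22 → choose Maple (14).
From Maple: Cedar=15, Elm=24, Larch=28 → choose Cedar (15).
From Cedar: Elm=9, Larch=16 → choose Elm (9).
From Elm: Larch=7 → choose Larch (7).
NN route Ivy → Knoll → Ridge → Maple → Cedar → Elm → Larch → Ivy costs 78.
Optimal: Ivy → Maple → Knoll → Ridge → Larch → Elm → Cedar → Ivy costs 60 (by enumerating all 360 distinct tours).
Excess = 78 − 60 = 18.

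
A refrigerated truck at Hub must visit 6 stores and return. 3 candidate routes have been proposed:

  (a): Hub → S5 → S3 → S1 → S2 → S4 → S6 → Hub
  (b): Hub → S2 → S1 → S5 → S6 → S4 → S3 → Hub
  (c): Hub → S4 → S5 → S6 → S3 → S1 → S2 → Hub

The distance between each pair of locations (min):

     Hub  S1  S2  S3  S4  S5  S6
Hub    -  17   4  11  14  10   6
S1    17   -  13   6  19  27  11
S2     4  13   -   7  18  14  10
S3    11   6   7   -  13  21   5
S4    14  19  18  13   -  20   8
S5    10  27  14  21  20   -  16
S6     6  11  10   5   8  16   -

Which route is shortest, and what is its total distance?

78 min — (c) is the shortest.

(a): 10 + 21 + 6 + 13 + 18 + 8 + 6 = 82
(b): 4 + 13 + 27 + 16 + 8 + 13 + 11 = 92
(c): 14 + 20 + 16 + 5 + 6 + 13 + 4 = 78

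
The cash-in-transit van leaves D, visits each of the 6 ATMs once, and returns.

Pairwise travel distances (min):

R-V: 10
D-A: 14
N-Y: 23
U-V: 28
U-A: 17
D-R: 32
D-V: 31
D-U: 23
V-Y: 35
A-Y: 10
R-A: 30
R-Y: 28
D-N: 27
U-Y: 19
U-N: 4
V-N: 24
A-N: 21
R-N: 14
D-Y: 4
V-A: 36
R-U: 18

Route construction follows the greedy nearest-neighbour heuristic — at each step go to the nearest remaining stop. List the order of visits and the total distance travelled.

Total distance 90 min via the nearest-neighbour route D → Y → A → U → N → R → V → D.

From D: distances to unvisited — Y=4, A=14, U=23, N=27, V=31, R=32. Nearest is Y (4).
From Y: distances to unvisited — A=10, U=19, N=23, R=28, V=35. Nearest is A (10).
From A: distances to unvisited — U=17, N=21, R=30, V=36. Nearest is U (17).
From U: distances to unvisited — N=4, R=18, V=28. Nearest is N (4).
From N: distances to unvisited — R=14, V=24. Nearest is R (14).
From R: distances to unvisited — V=10. Nearest is V (10).
Return V→D: 31.
Total = 4 + 10 + 17 + 4 + 14 + 10 + 31 = 90.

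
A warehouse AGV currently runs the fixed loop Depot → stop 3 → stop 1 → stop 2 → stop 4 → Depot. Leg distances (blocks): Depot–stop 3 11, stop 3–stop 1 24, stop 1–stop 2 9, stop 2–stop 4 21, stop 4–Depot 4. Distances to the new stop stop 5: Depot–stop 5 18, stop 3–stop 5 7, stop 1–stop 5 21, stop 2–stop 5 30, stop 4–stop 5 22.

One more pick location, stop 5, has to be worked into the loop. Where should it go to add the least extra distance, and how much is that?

Minimum extra distance: 4 blocks, inserting stop 5 between stop 3 and stop 1.

Insertion cost between consecutive stops i–j is d(i,stop 5) + d(stop 5,j) − d(i,j):
  between Depot and stop 3: 18 + 7 − 11 = 14
  between stop 3 and stop 1: 7 + 21 − 24 = 4
  between stop 1 and stop 2: 21 + 30 − 9 = 42
  between stop 2 and stop 4: 30 + 22 − 21 = 31
  between stop 4 and Depot: 22 + 18 − 4 = 36
Cheapest insertion is between stop 3 and stop 1, adding 4.
New total = 69 + 4 = 73.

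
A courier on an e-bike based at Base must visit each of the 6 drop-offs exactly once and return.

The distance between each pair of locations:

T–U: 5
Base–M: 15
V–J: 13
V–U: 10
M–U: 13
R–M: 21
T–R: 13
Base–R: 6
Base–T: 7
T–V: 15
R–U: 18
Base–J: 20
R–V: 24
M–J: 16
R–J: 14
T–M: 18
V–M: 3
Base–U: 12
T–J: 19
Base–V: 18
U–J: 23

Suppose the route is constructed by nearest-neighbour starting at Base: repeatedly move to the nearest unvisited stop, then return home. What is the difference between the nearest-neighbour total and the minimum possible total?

Excess over optimum: 12.

Base: R=6, T=7, U=12, M=15, V=18, J=20 ⇒ R
R: T=13, J=14, U=18, M=21, V=24 ⇒ T
T: U=5, V=15, M=18, J=19 ⇒ U
U: V=10, M=13, J=23 ⇒ V
V: M=3, J=13 ⇒ M
M: J=16 ⇒ J
NN route Base → R → T → U → V → M → J → Base costs 73.
Optimal: Base → T → U → V → M → J → R → Base costs 61 (by enumerating all 360 distinct tours).
Excess = 73 − 61 = 12.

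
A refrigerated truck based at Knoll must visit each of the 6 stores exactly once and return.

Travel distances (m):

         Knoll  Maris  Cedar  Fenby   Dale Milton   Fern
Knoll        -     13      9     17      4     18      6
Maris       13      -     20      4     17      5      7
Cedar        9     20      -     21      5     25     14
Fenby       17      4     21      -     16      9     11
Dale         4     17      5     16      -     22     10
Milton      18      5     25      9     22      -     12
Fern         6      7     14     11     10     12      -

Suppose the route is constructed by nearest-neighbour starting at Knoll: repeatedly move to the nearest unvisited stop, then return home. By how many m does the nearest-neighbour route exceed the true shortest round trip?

From Knoll: Dale=4, Fern=6, Cedar=9, Maris=13, Fenby=17, Milton=18 → choose Dale (4).
From Dale: Cedar=5, Fern=10, Fenby=16, Maris=17, Milton=22 → choose Cedar (5).
From Cedar: Fern=14, Maris=20, Fenby=21, Milton=25 → choose Fern (14).
From Fern: Maris=7, Fenby=11, Milton=12 → choose Maris (7).
From Maris: Fenby=4, Milton=5 → choose Fenby (4).
From Fenby: Milton=9 → choose Milton (9).
NN route Knoll → Dale → Cedar → Fern → Maris → Fenby → Milton → Knoll costs 61.
Optimal: Knoll → Cedar → Dale → Fenby → Maris → Milton → Fern → Knoll costs 57 (by enumerating all 360 distinct tours).
Excess = 61 − 57 = 4.

Excess over optimum: 4 m.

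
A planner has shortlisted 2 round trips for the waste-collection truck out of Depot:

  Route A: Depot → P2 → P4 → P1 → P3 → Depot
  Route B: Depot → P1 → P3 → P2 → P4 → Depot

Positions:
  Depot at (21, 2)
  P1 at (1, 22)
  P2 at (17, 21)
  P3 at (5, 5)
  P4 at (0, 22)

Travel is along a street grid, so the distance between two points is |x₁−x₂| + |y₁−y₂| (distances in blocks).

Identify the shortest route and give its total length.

Route A: 23 + 18 + 1 + 21 + 19 = 82
Route B: 40 + 21 + 28 + 18 + 41 = 148

Shortest is Route A, total 82 blocks.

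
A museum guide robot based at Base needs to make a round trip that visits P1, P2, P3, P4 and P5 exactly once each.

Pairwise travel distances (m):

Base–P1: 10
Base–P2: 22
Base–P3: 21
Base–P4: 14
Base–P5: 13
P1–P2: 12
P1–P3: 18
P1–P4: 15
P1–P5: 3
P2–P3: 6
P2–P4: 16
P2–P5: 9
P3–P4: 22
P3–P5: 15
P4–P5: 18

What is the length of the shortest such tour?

64 m — the shortest possible round trip.

There are 60 distinct closed tours to check (reversals are equivalent).
Base-P1-P2-P3-P4-P5-Base: 10+12+6+22+18+13 = 81
Base-P1-P2-P3-P5-P4-Base: 10+12+6+15+18+14 = 75
Base-P1-P2-P4-P3-P5-Base: 10+12+16+22+15+13 = 88
Base-P1-P2-P4-P5-P3-Base: 10+12+16+18+15+21 = 92
Base-P1-P2-P5-P3-P4-Base: 10+12+9+15+22+14 = 82
Base-P1-P2-P5-P4-P3-Base: 10+12+9+18+22+21 = 92
Base-P1-P3-P2-P4-P5-Base: 10+18+6+16+18+13 = 81
Base-P1-P3-P2-P5-P4-Base: 10+18+6+9+18+14 = 75
Base-P1-P3-P4-P2-P5-Base: 10+18+22+16+9+13 = 88
Base-P1-P3-P4-P5-P2-Base: 10+18+22+18+9+22 = 99
Base-P1-P3-P5-P2-P4-Base: 10+18+15+9+16+14 = 82
Base-P1-P3-P5-P4-P2-Base: 10+18+15+18+16+22 = 99
Base-P1-P4-P2-P3-P5-Base: 10+15+16+6+15+13 = 75
Base-P1-P4-P2-P5-P3-Base: 10+15+16+9+15+21 = 86
… (46 more)
Base-P1-P5-P2-P3-P4-Base: 10+3+9+6+22+14 = 64  ← best
The minimum is 64.
One optimal route: Base → P1 → P5 → P2 → P3 → P4 → Base (or its reverse).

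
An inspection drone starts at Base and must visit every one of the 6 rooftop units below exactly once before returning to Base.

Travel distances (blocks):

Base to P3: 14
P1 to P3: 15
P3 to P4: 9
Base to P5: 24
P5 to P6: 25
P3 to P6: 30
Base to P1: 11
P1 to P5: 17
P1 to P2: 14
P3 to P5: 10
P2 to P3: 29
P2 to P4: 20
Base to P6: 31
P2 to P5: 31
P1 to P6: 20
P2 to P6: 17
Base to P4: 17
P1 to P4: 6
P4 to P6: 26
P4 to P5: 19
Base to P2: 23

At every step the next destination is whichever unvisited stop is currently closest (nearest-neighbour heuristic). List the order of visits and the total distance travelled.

101 blocks along Base → P1 → P4 → P3 → P5 → P6 → P2 → Base.

From Base: distances to unvisited — P1=11, P3=14, P4=17, P2=23, P5=24, P6=31. Nearest is P1 (11).
From P1: distances to unvisited — P4=6, P2=14, P3=15, P5=17, P6=20. Nearest is P4 (6).
From P4: distances to unvisited — P3=9, P5=19, P2=20, P6=26. Nearest is P3 (9).
From P3: distances to unvisited — P5=10, P2=29, P6=30. Nearest is P5 (10).
From P5: distances to unvisited — P6=25, P2=31. Nearest is P6 (25).
From P6: distances to unvisited — P2=17. Nearest is P2 (17).
Return P2→Base: 23.
Total = 11 + 6 + 9 + 10 + 25 + 17 + 23 = 101.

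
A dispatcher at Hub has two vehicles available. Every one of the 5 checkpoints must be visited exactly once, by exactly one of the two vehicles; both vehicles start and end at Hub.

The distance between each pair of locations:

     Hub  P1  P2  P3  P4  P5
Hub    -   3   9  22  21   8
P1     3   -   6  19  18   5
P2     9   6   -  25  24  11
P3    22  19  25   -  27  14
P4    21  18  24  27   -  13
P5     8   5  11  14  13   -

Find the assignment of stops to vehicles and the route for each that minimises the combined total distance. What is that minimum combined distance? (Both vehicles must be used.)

88 — the smallest possible combined total.

Try each way of splitting the stops between the two vehicles (each non-empty) and, for each split, find the best tour for each vehicle:
  {P1} + {P2, P3, P4, P5}: 6 + 82 = 88
  {P2} + {P1, P3, P4, P5}: 18 + 70 = 88
  {P1, P2} + {P3, P4, P5}: 18 + 70 = 88
  {P3} + {P1, P2, P4, P5}: 44 + 54 = 98
  {P1, P3} + {P2, P4, P5}: 44 + 54 = 98
  {P2, P3} + {P1, P4, P5}: 56 + 42 = 98
  … (15 splits in total)
Best: vehicle 1 Hub → P1 → Hub = 6; vehicle 2 Hub → P2 → P3 → P4 → P5 → Hub = 82; combined 88.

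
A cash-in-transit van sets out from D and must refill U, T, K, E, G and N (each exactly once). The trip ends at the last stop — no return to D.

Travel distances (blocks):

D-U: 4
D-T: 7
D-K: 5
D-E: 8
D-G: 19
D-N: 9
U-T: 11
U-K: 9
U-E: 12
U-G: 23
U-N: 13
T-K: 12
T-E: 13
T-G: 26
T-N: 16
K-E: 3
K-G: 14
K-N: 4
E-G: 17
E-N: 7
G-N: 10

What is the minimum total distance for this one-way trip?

Shortest open route: 45 blocks.

There are 6! = 720 possible orderings.
D→U→T→K→E→G→N: 4+11+12+3+17+10 = 57
D→U→T→K→E→N→G: 4+11+12+3+7+10 = 47
D→U→T→K→G→E→N: 4+11+12+14+17+7 = 65
D→U→T→K→G→N→E: 4+11+12+14+10+7 = 58
D→U→T→K→N→E→G: 4+11+12+4+7+17 = 55
D→U→T→K→N→G→E: 4+11+12+4+10+17 = 58
D→U→T→E→K→G→N: 4+11+13+3+14+10 = 55
D→U→T→E→K→N→G: 4+11+13+3+4+10 = 45
… (712 more)
The minimum is 45.
One shortest path: D → U → T → E → K → N → G.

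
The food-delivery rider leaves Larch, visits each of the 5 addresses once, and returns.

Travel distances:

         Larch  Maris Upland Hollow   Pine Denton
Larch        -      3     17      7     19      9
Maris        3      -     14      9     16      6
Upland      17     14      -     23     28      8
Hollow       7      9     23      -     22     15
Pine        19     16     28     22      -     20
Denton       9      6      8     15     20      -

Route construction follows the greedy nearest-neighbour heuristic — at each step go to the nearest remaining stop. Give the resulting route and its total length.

From Larch: distances to unvisited — Maris=3, Hollow=7, Denton=9, Upland=17, Pine=19. Nearest is Maris (3).
From Maris: distances to unvisited — Denton=6, Hollow=9, Upland=14, Pine=16. Nearest is Denton (6).
From Denton: distances to unvisited — Upland=8, Hollow=15, Pine=20. Nearest is Upland (8).
From Upland: distances to unvisited — Hollow=23, Pine=28. Nearest is Hollow (23).
From Hollow: distances to unvisited — Pine=22. Nearest is Pine (22).
Return Pine→Larch: 19.
Total = 3 + 6 + 8 + 23 + 22 + 19 = 81.

Nearest-neighbour total = 81; route Larch → Maris → Denton → Upland → Hollow → Pine → Larch.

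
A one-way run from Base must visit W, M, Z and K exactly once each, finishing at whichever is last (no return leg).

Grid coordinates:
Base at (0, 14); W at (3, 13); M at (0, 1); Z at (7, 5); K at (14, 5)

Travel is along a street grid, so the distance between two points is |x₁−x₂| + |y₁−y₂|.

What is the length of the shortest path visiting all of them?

There are 4! = 24 possible orderings.
Base → W → M → Z → K: 4+15+11+7 = 37
Base → W → M → K → Z: 4+15+18+7 = 44
Base → W → Z → M → K: 4+12+11+18 = 45
Base → W → Z → K → M: 4+12+7+18 = 41
Base → W → K → M → Z: 4+19+18+11 = 52
Base → W → K → Z → M: 4+19+7+11 = 41
Base → M → W → Z → K: 13+15+12+7 = 47
Base → M → W → K → Z: 13+15+19+7 = 54
Base → M → Z → W → K: 13+11+12+19 = 55
Base → M → Z → K → W: 13+11+7+19 = 50
Base → M → K → W → Z: 13+18+19+12 = 62
Base → M → K → Z → W: 13+18+7+12 = 50
Base → Z → W → M → K: 16+12+15+18 = 61
Base → Z → W → K → M: 16+12+19+18 = 65
… (10 more)
The minimum is 37.
One shortest path: Base → W → M → Z → K.

37 — the minimum one-way total.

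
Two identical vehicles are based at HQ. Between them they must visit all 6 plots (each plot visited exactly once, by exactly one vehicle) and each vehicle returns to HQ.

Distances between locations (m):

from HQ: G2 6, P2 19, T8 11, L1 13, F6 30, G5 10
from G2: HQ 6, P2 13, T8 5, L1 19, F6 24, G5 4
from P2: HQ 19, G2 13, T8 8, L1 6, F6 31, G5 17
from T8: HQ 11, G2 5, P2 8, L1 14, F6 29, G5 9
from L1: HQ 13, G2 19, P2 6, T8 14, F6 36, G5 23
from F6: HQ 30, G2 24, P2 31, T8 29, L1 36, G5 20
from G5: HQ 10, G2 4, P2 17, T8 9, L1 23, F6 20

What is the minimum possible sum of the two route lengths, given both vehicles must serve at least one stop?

Try each way of splitting the stops between the two vehicles (each non-empty) and, for each split, find the best tour for each vehicle:
  {G2} + {P2, T8, L1, F6, G5}: 12 + 86 = 98
  {P2} + {G2, T8, L1, F6, G5}: 38 + 86 = 124
  {G2, P2} + {T8, L1, F6, G5}: 38 + 86 = 124
  {T8} + {G2, P2, L1, F6, G5}: 22 + 80 = 102
  {G2, T8} + {P2, L1, F6, G5}: 22 + 80 = 102
  {P2, T8} + {G2, L1, F6, G5}: 38 + 79 = 117
  … (31 splits in total)
Best: vehicle 1 HQ → G2 → HQ = 12; vehicle 2 HQ → L1 → P2 → T8 → F6 → G5 → HQ = 86; combined 98.

98 m — the smallest possible combined total.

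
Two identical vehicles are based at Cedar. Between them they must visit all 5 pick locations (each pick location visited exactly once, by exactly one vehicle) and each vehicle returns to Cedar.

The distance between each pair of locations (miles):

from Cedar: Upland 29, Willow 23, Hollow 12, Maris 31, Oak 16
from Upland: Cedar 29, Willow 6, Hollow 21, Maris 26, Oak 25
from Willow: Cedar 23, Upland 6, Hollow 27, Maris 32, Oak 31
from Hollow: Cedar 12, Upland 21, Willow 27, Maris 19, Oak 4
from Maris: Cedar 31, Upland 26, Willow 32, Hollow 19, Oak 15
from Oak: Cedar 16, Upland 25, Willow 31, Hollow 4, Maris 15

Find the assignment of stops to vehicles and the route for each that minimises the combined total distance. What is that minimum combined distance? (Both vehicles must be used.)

Check every non-empty split of the stops between the two vehicles; for each half take its own optimal tour:
  {Upland} + {Willow, Hollow, Maris, Oak}: 58 + 86 = 144
  {Willow} + {Upland, Hollow, Maris, Oak}: 46 + 86 = 132
  {Upland, Willow} + {Hollow, Maris, Oak}: 58 + 62 = 120
  {Hollow} + {Upland, Willow, Maris, Oak}: 24 + 86 = 110
  {Upland, Hollow} + {Willow, Maris, Oak}: 62 + 86 = 148
  {Willow, Hollow} + {Upland, Maris, Oak}: 62 + 86 = 148
  … (15 splits in total)
Best: vehicle 1 Cedar → Hollow → Cedar = 24; vehicle 2 Cedar → Willow → Upland → Maris → Oak → Cedar = 86; combined 110.

110 miles — the smallest possible combined total.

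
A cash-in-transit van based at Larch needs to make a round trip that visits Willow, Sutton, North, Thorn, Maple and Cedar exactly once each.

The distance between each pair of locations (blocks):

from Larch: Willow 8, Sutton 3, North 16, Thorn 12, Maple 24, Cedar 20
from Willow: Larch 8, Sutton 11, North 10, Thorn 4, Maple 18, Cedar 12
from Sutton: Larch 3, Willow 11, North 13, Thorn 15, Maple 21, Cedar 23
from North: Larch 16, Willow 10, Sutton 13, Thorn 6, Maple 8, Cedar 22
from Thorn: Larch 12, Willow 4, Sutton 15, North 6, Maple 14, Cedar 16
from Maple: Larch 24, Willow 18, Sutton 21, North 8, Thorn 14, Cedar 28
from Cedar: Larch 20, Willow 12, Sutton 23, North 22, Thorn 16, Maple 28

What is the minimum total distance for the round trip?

74 blocks — the shortest possible round trip.

There are 360 distinct closed tours to check (reversals are equivalent).
Larch - Willow - Sutton - North - Thorn - Maple - Cedar - Larch: 8+11+13+6+14+28+20 = 100
Larch - Willow - Sutton - North - Thorn - Cedar - Maple - Larch: 8+11+13+6+16+28+24 = 106
Larch - Willow - Sutton - North - Maple - Thorn - Cedar - Larch: 8+11+13+8+14+16+20 = 90
Larch - Willow - Sutton - North - Maple - Cedar - Thorn - Larch: 8+11+13+8+28+16+12 = 96
Larch - Willow - Sutton - North - Cedar - Thorn - Maple - Larch: 8+11+13+22+16+14+24 = 108
Larch - Willow - Sutton - North - Cedar - Maple - Thorn - Larch: 8+11+13+22+28+14+12 = 108
Larch - Willow - Sutton - Thorn - North - Maple - Cedar - Larch: 8+11+15+6+8+28+20 = 96
Larch - Willow - Sutton - Thorn - North - Cedar - Maple - Larch: 8+11+15+6+22+28+24 = 114
… (352 more)
Larch - Willow - Cedar - Thorn - North - Maple - Sutton - Larch: 8+12+16+6+8+21+3 = 74  ← best
The minimum is 74.
One optimal route: Larch → Willow → Cedar → Thorn → North → Maple → Sutton → Larch (or its reverse).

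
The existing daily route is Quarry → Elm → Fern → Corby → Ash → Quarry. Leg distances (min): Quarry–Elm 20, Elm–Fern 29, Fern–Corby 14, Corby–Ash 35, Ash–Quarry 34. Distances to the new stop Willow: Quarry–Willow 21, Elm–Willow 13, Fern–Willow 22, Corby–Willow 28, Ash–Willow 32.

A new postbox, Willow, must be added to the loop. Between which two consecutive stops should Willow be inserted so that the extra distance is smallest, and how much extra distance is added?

Minimum extra distance: 6 min, inserting Willow between Elm and Fern.

Insertion cost between consecutive stops i–j is d(i,Willow) + d(Willow,j) − d(i,j):
  between Quarry and Elm: 21 + 13 − 20 = 14
  between Elm and Fern: 13 + 22 − 29 = 6
  between Fern and Corby: 22 + 28 − 14 = 36
  between Corby and Ash: 28 + 32 − 35 = 25
  between Ash and Quarry: 32 + 21 − 34 = 19
Cheapest insertion is between Elm and Fern, adding 6.
New total = 132 + 6 = 138.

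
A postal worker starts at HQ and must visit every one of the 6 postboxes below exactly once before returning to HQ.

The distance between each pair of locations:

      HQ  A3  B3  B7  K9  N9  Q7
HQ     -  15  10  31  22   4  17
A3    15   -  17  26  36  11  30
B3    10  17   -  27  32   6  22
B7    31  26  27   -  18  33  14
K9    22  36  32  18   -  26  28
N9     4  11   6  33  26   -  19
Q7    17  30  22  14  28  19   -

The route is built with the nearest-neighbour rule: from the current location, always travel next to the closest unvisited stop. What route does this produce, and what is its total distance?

Nearest-neighbour total = 117; route HQ → N9 → B3 → A3 → B7 → Q7 → K9 → HQ.

From HQ: distances to unvisited — N9=4, B3=10, A3=15, Q7=17, K9=22, B7=31. Nearest is N9 (4).
From N9: distances to unvisited — B3=6, A3=11, Q7=19, K9=26, B7=33. Nearest is B3 (6).
From B3: distances to unvisited — A3=17, Q7=22, B7=27, K9=32. Nearest is A3 (17).
From A3: distances to unvisited — B7=26, Q7=30, K9=36. Nearest is B7 (26).
From B7: distances to unvisited — Q7=14, K9=18. Nearest is Q7 (14).
From Q7: distances to unvisited — K9=28. Nearest is K9 (28).
Return K9→HQ: 22.
Total = 4 + 6 + 17 + 26 + 14 + 28 + 22 = 117.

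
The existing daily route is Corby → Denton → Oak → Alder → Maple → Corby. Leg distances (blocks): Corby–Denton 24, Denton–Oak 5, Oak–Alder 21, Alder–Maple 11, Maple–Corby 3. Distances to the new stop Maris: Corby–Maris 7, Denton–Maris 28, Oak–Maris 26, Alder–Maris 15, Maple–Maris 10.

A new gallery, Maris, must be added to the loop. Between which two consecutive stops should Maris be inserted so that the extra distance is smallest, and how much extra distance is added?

+11 blocks — insert Maris between Corby and Denton.

Insertion cost between consecutive stops i–j is d(i,Maris) + d(Maris,j) − d(i,j):
  between Corby and Denton: 7 + 28 − 24 = 11
  between Denton and Oak: 28 + 26 − 5 = 49
  between Oak and Alder: 26 + 15 − 21 = 20
  between Alder and Maple: 15 + 10 − 11 = 14
  between Maple and Corby: 10 + 7 − 3 = 14
Cheapest insertion is between Corby and Denton, adding 11.
New total = 64 + 11 = 75.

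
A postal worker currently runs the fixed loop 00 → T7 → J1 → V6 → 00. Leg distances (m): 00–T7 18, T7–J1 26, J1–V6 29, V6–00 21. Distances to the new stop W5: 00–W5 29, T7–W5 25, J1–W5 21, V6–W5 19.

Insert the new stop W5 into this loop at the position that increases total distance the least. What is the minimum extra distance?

Insertion cost between consecutive stops i–j is d(i,W5) + d(W5,j) − d(i,j):
  between 00 and T7: 29 + 25 − 18 = 36
  between T7 and J1: 25 + 21 − 26 = 20
  between J1 and V6: 21 + 19 − 29 = 11
  between V6 and 00: 19 + 29 − 21 = 27
Cheapest insertion is between J1 and V6, adding 11.
New total = 94 + 11 = 105.

+11 m — insert W5 between J1 and V6.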